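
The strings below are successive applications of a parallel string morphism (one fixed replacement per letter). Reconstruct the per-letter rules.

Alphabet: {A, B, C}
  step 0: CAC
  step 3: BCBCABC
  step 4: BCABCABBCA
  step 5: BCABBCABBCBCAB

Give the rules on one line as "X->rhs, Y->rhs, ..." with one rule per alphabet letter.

  step 4 ⇒ step 5: BCABCABBCA ⇒ BC·A·B·BC·A·B·BC·BC·A·B
    A ↦ B
    B ↦ BC
    C ↦ A

A->B, B->BC, C->A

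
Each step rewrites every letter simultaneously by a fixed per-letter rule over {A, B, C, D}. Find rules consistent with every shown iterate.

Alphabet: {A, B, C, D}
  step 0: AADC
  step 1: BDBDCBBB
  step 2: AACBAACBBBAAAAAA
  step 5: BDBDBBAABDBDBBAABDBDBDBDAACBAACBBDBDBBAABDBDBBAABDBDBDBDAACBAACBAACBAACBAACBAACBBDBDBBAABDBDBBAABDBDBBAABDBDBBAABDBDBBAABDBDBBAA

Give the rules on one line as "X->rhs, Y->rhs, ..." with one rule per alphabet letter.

A->BD, B->AA, C->BB, D->CB

  step 1 ⇒ step 2: BDBDCBBB ⇒ AA·CB·AA·CB·BB·AA·AA·AA
    B ↦ AA
    C ↦ BB
    D ↦ CB
  step 0 ⇒ step 1: AADC ⇒ BD·BD·CB·BB
    A ↦ BD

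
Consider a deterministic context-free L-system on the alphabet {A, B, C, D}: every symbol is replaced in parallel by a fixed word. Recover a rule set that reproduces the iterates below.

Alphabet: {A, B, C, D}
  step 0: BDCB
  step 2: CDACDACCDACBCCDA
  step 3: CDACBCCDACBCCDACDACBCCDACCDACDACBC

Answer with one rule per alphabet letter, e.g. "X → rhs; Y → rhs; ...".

  step 2 ⇒ step 3: CDACDACCDACBCCDA ⇒ CDA·CB·C·CDA·CB·C·CDA·CDA·CB·C·CDA·C·CDA·CDA·CB·C
    A ↦ C
    B ↦ C
    C ↦ CDA
    D ↦ CB

A->C, B->C, C->CDA, D->CB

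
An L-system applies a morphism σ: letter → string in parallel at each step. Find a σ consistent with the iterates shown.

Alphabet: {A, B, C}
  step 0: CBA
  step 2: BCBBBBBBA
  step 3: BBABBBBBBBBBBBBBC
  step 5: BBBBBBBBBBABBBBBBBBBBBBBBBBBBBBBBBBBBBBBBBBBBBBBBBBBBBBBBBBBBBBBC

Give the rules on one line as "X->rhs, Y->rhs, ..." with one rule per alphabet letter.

A->BC, B->BB, C->A

  step 2 ⇒ step 3: BCBBBBBBA ⇒ BB·A·BB·BB·BB·BB·BB·BB·BC
    A ↦ BC
    B ↦ BB
    C ↦ A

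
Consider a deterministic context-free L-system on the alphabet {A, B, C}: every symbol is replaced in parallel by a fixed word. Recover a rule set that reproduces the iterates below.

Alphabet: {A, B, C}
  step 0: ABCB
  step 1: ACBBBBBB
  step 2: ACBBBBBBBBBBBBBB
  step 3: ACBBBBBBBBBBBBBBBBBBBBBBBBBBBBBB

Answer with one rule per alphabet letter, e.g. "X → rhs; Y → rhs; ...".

  step 2 ⇒ step 3: ACBBBBBBBBBBBBBB ⇒ AC·BB·BB·BB·BB·BB·BB·BB·BB·BB·BB·BB·BB·BB·BB·BB
    A ↦ AC
    B ↦ BB
    C ↦ BB

A->AC, B->BB, C->BB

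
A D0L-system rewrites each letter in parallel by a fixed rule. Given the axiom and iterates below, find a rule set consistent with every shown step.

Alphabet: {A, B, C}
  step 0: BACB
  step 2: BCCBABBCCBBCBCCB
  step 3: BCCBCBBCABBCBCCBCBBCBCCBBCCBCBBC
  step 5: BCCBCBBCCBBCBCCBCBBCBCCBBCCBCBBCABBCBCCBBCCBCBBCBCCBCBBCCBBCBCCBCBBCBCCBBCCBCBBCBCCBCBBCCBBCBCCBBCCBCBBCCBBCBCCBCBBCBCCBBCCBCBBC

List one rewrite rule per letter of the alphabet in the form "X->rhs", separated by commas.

A->AB, B->BC, C->CB

  step 2 ⇒ step 3: BCCBABBCCBBCBCCB ⇒ BC·CB·CB·BC·AB·BC·BC·CB·CB·BC·BC·CB·BC·CB·CB·BC
    A ↦ AB
    B ↦ BC
    C ↦ CB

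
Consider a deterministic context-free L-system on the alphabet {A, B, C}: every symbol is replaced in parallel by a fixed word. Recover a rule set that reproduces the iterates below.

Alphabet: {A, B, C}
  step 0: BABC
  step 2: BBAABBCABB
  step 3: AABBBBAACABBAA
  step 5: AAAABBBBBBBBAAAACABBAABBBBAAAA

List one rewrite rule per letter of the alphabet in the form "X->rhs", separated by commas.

  step 2 ⇒ step 3: BBAABBCABB ⇒ A·A·BB·BB·A·A·CA·BB·A·A
    A ↦ BB
    B ↦ A
    C ↦ CA

A->BB, B->A, C->CA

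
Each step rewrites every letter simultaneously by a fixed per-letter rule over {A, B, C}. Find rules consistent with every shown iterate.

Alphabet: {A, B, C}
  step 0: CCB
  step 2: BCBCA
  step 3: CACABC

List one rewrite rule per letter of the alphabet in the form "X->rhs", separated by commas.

  step 2 ⇒ step 3: BCBCA ⇒ C·A·C·A·BC
    A ↦ BC
    B ↦ C
    C ↦ A

A->BC, B->C, C->A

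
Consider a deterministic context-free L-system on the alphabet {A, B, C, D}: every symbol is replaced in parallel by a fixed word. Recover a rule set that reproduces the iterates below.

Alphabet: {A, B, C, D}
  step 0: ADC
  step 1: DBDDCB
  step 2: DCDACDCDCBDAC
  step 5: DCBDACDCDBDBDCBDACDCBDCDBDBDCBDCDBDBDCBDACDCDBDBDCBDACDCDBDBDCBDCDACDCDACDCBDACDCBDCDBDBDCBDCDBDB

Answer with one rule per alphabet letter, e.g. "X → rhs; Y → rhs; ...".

A->DBD, B->DAC, C->B, D->DC

  step 1 ⇒ step 2: DBDDCB ⇒ DC·DAC·DC·DC·B·DAC
    B ↦ DAC
    C ↦ B
    D ↦ DC
  step 0 ⇒ step 1: ADC ⇒ DBD·DC·B
    A ↦ DBD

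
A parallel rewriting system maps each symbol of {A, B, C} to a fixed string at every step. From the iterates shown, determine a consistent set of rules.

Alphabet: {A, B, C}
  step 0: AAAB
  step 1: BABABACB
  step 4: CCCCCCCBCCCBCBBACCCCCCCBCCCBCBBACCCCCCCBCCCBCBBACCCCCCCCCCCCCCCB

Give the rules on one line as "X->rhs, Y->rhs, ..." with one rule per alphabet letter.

  step 0 ⇒ step 1: AAAB ⇒ BA·BA·BA·CB
    A ↦ BA
    B ↦ CB
    C ↦ CC  (constrained at step 1)

A->BA, B->CB, C->CC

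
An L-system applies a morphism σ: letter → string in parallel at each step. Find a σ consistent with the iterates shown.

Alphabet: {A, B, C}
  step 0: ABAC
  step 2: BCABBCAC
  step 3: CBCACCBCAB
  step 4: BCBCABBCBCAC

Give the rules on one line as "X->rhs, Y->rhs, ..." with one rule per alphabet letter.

  step 3 ⇒ step 4: CBCACCBCAB ⇒ B·C·B·CA·B·B·C·B·CA·C
    A ↦ CA
    B ↦ C
    C ↦ B

A->CA, B->C, C->B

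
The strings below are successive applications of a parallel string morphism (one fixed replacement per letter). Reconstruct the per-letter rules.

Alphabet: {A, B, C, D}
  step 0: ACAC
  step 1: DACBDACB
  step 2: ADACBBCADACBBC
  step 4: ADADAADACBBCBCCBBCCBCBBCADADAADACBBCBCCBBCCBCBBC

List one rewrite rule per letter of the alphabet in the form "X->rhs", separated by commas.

  step 1 ⇒ step 2: DACBDACB ⇒ A·DA·CB·BC·A·DA·CB·BC
    A ↦ DA
    B ↦ BC
    C ↦ CB
    D ↦ A

A->DA, B->BC, C->CB, D->A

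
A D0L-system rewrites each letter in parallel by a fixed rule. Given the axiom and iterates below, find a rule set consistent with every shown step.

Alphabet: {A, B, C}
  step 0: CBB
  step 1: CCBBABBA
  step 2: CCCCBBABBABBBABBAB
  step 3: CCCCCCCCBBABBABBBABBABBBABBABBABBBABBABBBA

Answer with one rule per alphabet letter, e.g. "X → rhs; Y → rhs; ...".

A->B, B->BBA, C->CC

  step 2 ⇒ step 3: CCCCBBABBABBBABBAB ⇒ CC·CC·CC·CC·BBA·BBA·B·BBA·BBA·B·BBA·BBA·BBA·B·BBA·BBA·B·BBA
    A ↦ B
    B ↦ BBA
    C ↦ CC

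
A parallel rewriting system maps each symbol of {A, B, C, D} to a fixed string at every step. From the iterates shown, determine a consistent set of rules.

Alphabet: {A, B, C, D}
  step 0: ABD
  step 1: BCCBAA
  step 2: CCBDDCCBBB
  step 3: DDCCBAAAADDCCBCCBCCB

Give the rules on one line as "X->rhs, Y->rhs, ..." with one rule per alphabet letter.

A->B, B->CCB, C->D, D->AA

  step 2 ⇒ step 3: CCBDDCCBBB ⇒ D·D·CCB·AA·AA·D·D·CCB·CCB·CCB
    B ↦ CCB
    C ↦ D
    D ↦ AA
  step 0 ⇒ step 1: ABD ⇒ B·CCB·AA
    A ↦ B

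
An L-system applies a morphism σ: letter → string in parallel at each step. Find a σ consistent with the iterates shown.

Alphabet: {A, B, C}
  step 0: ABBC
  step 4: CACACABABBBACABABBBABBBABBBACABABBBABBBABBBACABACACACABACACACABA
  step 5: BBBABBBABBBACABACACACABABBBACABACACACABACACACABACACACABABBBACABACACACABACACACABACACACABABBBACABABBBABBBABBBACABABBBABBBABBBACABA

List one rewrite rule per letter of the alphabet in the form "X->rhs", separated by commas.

A->BA, B->CA, C->BB

  step 4 ⇒ step 5: CACACABABBBACABABBBABBBABBBACABABBBABBBABBBACABACACACABACACACABA ⇒ BB·BA·BB·BA·BB·BA·CA·BA·CA·CA·CA·BA·BB·BA·CA·BA·CA·CA·CA·BA·CA·CA·CA·BA·CA·CA·CA·BA·BB·BA·CA·BA·CA·CA·CA·BA·CA·CA·CA·BA·CA·CA·CA·BA·BB·BA·CA·BA·BB·BA·BB·BA·BB·BA·CA·BA·BB·BA·BB·BA·BB·BA·CA·BA
    A ↦ BA
    B ↦ CA
    C ↦ BB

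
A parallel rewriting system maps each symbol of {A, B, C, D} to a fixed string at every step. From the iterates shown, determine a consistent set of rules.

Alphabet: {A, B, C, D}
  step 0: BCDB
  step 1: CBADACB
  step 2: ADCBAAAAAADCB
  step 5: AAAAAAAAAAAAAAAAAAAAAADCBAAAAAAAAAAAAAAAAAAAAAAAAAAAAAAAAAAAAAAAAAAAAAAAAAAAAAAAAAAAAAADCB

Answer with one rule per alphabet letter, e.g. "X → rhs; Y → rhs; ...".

  step 1 ⇒ step 2: CBADACB ⇒ AD·CB·AA·A·AA·AD·CB
    A ↦ AA
    B ↦ CB
    C ↦ AD
    D ↦ A

A->AA, B->CB, C->AD, D->A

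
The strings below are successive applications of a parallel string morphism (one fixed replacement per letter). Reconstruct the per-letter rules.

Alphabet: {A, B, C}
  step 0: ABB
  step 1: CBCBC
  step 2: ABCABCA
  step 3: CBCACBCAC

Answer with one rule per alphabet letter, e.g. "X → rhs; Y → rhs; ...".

A->C, B->BC, C->A

  step 2 ⇒ step 3: ABCABCA ⇒ C·BC·A·C·BC·A·C
    A ↦ C
    B ↦ BC
    C ↦ A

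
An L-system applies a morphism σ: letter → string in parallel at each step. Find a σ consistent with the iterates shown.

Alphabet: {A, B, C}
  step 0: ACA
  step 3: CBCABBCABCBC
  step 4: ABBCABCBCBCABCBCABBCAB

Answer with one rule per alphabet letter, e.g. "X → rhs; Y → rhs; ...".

  step 3 ⇒ step 4: CBCABBCABCBC ⇒ AB·BC·AB·C·BC·BC·AB·C·BC·AB·BC·AB
    A ↦ C
    B ↦ BC
    C ↦ AB

A->C, B->BC, C->AB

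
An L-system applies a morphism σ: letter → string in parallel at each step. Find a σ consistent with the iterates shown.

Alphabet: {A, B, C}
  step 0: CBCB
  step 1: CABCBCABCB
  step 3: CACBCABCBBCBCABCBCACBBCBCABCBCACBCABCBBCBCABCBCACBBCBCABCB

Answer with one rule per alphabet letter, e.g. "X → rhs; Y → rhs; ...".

A->CB, B->BCB, C->CA

  step 0 ⇒ step 1: CBCB ⇒ CA·BCB·CA·BCB
    B ↦ BCB
    C ↦ CA
    A ↦ CB  (constrained at step 1)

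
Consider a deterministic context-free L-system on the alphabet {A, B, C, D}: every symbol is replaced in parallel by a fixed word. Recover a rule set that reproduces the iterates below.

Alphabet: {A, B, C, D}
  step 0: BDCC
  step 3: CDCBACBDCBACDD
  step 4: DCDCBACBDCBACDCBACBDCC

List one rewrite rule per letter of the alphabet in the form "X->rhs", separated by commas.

A->CB, B->CBA, C->D, D->C

  step 3 ⇒ step 4: CDCBACBDCBACDD ⇒ D·C·D·CBA·CB·D·CBA·C·D·CBA·CB·D·C·C
    A ↦ CB
    B ↦ CBA
    C ↦ D
    D ↦ C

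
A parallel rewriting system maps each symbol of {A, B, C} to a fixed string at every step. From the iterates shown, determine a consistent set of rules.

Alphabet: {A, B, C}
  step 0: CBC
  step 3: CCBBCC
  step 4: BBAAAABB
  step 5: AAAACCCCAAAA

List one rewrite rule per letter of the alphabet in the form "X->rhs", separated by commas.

  step 4 ⇒ step 5: BBAAAABB ⇒ AA·AA·C·C·C·C·AA·AA
    A ↦ C
    B ↦ AA
  step 3 ⇒ step 4: CCBBCC ⇒ B·B·AA·AA·B·B
    C ↦ B

A->C, B->AA, C->B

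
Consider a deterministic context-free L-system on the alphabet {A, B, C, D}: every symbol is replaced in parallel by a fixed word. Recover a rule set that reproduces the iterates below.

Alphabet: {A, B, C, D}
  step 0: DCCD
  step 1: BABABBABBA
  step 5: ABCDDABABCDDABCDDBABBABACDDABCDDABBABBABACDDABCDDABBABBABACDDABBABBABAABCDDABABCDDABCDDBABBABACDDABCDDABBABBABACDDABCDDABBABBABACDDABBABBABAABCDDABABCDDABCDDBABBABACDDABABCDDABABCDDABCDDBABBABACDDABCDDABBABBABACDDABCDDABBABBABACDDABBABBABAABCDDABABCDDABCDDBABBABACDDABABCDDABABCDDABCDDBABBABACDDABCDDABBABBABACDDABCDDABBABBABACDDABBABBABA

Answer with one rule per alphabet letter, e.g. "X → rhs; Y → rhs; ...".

A->CDD, B->AB, C->BAB, D->BA

  step 0 ⇒ step 1: DCCD ⇒ BA·BAB·BAB·BA
    C ↦ BAB
    D ↦ BA
    A ↦ CDD  (constrained at step 1)
    B ↦ AB  (constrained at step 1)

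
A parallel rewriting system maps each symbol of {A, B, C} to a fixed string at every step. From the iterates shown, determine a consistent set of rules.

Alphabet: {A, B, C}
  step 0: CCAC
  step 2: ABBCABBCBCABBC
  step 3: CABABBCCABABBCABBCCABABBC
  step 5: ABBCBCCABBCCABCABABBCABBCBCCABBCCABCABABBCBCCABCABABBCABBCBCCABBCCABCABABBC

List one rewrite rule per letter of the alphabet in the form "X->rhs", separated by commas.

  step 2 ⇒ step 3: ABBCABBCBCABBC ⇒ C·AB·AB·BC·C·AB·AB·BC·AB·BC·C·AB·AB·BC
    A ↦ C
    B ↦ AB
    C ↦ BC

A->C, B->AB, C->BC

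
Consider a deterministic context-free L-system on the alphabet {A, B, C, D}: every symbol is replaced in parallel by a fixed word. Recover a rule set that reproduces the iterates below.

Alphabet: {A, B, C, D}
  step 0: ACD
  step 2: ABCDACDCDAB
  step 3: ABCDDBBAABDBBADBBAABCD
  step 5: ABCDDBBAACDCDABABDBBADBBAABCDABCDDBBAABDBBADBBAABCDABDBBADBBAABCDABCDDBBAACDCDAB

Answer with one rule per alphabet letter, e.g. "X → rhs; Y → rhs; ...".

A->AB, B->CD, C->DBB, D->A

  step 2 ⇒ step 3: ABCDACDCDAB ⇒ AB·CD·DBB·A·AB·DBB·A·DBB·A·AB·CD
    A ↦ AB
    B ↦ CD
    C ↦ DBB
    D ↦ A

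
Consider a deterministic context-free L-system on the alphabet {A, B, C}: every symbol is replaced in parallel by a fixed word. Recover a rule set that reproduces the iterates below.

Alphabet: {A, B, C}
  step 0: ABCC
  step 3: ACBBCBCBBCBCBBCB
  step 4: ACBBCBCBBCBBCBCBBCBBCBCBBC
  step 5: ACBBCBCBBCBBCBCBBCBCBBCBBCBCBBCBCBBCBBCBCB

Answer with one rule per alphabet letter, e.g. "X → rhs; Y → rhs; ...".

A->AC, B->BC, C->B

  step 4 ⇒ step 5: ACBBCBCBBCBBCBCBBCBBCBCBBC ⇒ AC·B·BC·BC·B·BC·B·BC·BC·B·BC·BC·B·BC·B·BC·BC·B·BC·BC·B·BC·B·BC·BC·B
    A ↦ AC
    B ↦ BC
    C ↦ B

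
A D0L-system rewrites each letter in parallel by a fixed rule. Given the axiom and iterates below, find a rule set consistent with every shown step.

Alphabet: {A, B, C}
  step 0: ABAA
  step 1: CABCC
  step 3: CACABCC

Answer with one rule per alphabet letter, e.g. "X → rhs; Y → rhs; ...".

  step 0 ⇒ step 1: ABAA ⇒ C·AB·C·C
    A ↦ C
    B ↦ AB
    C ↦ A  (constrained at step 1)

A->C, B->AB, C->A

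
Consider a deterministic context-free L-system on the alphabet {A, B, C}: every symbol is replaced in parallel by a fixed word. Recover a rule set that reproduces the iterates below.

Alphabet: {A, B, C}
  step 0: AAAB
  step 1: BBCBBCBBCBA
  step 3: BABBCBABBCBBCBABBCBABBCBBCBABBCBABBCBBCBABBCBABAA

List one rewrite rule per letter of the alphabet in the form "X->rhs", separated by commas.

A->BBC, B->BA, C->A

  step 0 ⇒ step 1: AAAB ⇒ BBC·BBC·BBC·BA
    A ↦ BBC
    B ↦ BA
    C ↦ A  (constrained at step 1)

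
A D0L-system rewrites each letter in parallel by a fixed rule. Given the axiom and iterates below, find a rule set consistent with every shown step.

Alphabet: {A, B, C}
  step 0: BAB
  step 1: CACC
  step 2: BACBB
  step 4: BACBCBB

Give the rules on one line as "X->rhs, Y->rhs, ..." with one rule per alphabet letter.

  step 1 ⇒ step 2: CACC ⇒ B·AC·B·B
    A ↦ AC
    C ↦ B
  step 0 ⇒ step 1: BAB ⇒ C·AC·C
    B ↦ C

A->AC, B->C, C->B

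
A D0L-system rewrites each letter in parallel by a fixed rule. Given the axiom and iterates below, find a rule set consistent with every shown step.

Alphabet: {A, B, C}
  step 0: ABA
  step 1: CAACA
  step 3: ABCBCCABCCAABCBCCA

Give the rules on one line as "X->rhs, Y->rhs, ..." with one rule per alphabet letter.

  step 0 ⇒ step 1: ABA ⇒ CA·A·CA
    A ↦ CA
    B ↦ A
    C ↦ BC  (constrained at step 1)

A->CA, B->A, C->BC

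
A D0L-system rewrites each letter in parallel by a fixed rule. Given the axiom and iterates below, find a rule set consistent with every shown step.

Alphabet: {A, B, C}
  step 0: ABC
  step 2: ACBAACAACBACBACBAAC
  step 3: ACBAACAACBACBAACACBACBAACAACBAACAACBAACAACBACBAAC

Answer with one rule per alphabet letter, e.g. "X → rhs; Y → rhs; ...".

A->ACB, B->A, C->AAC

  step 2 ⇒ step 3: ACBAACAACBACBACBAAC ⇒ ACB·AAC·A·ACB·ACB·AAC·ACB·ACB·AAC·A·ACB·AAC·A·ACB·AAC·A·ACB·ACB·AAC
    A ↦ ACB
    B ↦ A
    C ↦ AAC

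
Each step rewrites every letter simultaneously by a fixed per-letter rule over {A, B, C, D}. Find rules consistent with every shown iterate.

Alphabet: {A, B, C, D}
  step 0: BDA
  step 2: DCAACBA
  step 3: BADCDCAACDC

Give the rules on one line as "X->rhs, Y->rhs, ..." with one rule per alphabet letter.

  step 2 ⇒ step 3: DCAACBA ⇒ B·A·DC·DC·A·AC·DC
    A ↦ DC
    B ↦ AC
    C ↦ A
    D ↦ B

A->DC, B->AC, C->A, D->B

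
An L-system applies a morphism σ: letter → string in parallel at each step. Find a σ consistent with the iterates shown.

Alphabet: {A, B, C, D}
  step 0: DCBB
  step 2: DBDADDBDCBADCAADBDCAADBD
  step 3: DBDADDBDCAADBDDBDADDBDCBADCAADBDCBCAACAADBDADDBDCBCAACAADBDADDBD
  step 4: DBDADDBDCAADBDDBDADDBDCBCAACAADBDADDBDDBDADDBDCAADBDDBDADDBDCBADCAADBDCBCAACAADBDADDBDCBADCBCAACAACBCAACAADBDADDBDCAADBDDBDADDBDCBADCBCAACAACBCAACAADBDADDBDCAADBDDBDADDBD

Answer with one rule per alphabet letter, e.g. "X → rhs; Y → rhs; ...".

  step 3 ⇒ step 4: DBDADDBDCAADBDDBDADDBDCBADCAADBDCBCAACAADBDADDBDCBCAACAADBDADDBD ⇒ DBD·AD·DBD·CAA·DBD·DBD·AD·DBD·CB·CAA·CAA·DBD·AD·DBD·DBD·AD·DBD·CAA·DBD·DBD·AD·DBD·CB·AD·CAA·DBD·CB·CAA·CAA·DBD·AD·DBD·CB·AD·CB·CAA·CAA·CB·CAA·CAA·DBD·AD·DBD·CAA·DBD·DBD·AD·DBD·CB·AD·CB·CAA·CAA·CB·CAA·CAA·DBD·AD·DBD·CAA·DBD·DBD·AD·DBD
    A ↦ CAA
    B ↦ AD
    C ↦ CB
    D ↦ DBD

A->CAA, B->AD, C->CB, D->DBD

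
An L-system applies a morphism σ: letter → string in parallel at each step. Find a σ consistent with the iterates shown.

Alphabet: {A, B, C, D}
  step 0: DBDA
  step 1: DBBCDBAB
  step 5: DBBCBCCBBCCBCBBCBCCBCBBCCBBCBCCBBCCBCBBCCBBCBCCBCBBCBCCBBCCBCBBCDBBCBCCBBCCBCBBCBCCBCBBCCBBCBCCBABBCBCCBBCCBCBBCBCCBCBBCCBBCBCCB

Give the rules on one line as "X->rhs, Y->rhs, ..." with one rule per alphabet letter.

A->AB, B->BC, C->CB, D->DB

  step 0 ⇒ step 1: DBDA ⇒ DB·BC·DB·AB
    A ↦ AB
    B ↦ BC
    D ↦ DB
    C ↦ CB  (constrained at step 1)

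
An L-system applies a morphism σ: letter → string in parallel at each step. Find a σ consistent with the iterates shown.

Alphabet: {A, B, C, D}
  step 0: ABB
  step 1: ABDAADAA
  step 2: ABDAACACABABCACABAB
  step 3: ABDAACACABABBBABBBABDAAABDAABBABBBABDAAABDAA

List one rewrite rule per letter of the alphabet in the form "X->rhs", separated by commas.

A->AB, B->DAA, C->BB, D->CAC

  step 2 ⇒ step 3: ABDAACACABABCACABAB ⇒ AB·DAA·CAC·AB·AB·BB·AB·BB·AB·DAA·AB·DAA·BB·AB·BB·AB·DAA·AB·DAA
    A ↦ AB
    B ↦ DAA
    C ↦ BB
    D ↦ CAC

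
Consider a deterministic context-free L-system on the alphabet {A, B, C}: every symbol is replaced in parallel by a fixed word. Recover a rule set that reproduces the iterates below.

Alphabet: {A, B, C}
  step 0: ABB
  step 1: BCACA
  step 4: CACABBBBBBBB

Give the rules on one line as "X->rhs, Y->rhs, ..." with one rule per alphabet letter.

A->B, B->CA, C->B

  step 0 ⇒ step 1: ABB ⇒ B·CA·CA
    A ↦ B
    B ↦ CA
    C ↦ B  (constrained at step 1)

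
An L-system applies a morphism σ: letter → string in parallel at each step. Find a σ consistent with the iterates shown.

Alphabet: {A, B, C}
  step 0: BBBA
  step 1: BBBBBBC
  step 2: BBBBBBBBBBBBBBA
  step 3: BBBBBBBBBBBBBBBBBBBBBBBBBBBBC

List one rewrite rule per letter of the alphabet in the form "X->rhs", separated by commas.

  step 2 ⇒ step 3: BBBBBBBBBBBBBBA ⇒ BB·BB·BB·BB·BB·BB·BB·BB·BB·BB·BB·BB·BB·BB·C
    A ↦ C
    B ↦ BB
  step 1 ⇒ step 2: BBBBBBC ⇒ BB·BB·BB·BB·BB·BB·BBA
    C ↦ BBA

A->C, B->BB, C->BBA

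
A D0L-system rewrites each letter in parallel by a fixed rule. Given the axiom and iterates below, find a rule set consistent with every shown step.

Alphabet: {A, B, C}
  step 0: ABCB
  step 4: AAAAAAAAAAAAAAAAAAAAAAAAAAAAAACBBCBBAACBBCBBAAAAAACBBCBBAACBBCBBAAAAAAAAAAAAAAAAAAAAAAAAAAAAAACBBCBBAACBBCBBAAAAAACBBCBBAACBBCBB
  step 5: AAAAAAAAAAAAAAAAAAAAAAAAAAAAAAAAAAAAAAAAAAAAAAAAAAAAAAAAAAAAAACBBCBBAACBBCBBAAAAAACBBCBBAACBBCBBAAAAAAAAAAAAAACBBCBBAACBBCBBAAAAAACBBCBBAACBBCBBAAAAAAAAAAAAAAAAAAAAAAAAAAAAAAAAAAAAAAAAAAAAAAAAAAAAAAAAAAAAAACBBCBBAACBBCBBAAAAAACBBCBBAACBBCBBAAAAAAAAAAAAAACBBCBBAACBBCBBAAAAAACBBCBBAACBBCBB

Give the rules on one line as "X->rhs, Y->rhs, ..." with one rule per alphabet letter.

A->AA, B->CBB, C->AA

  step 4 ⇒ step 5: AAAAAAAAAAAAAAAAAAAAAAAAAAAAAACBBCBBAACBBCBBAAAAAACBBCBBAACBBCBBAAAAAAAAAAAAAAAAAAAAAAAAAAAAAACBBCBBAACBBCBBAAAAAACBBCBBAACBBCBB ⇒ AA·AA·AA·AA·AA·AA·AA·AA·AA·AA·AA·AA·AA·AA·AA·AA·AA·AA·AA·AA·AA·AA·AA·AA·AA·AA·AA·AA·AA·AA·AA·CBB·CBB·AA·CBB·CBB·AA·AA·AA·CBB·CBB·AA·CBB·CBB·AA·AA·AA·AA·AA·AA·AA·CBB·CBB·AA·CBB·CBB·AA·AA·AA·CBB·CBB·AA·CBB·CBB·AA·AA·AA·AA·AA·AA·AA·AA·AA·AA·AA·AA·AA·AA·AA·AA·AA·AA·AA·AA·AA·AA·AA·AA·AA·AA·AA·AA·AA·AA·AA·CBB·CBB·AA·CBB·CBB·AA·AA·AA·CBB·CBB·AA·CBB·CBB·AA·AA·AA·AA·AA·AA·AA·CBB·CBB·AA·CBB·CBB·AA·AA·AA·CBB·CBB·AA·CBB·CBB
    A ↦ AA
    B ↦ CBB
    C ↦ AA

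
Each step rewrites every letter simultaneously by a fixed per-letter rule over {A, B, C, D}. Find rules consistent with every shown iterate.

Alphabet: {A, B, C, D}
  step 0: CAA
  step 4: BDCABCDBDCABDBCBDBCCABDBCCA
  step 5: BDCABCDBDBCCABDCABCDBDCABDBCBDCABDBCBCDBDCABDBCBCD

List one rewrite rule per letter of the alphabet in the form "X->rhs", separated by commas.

A->D, B->BD, C->BC, D->CA

  step 4 ⇒ step 5: BDCABCDBDCABDBCBDBCCABDBCCA ⇒ BD·CA·BC·D·BD·BC·CA·BD·CA·BC·D·BD·CA·BD·BC·BD·CA·BD·BC·BC·D·BD·CA·BD·BC·BC·D
    A ↦ D
    B ↦ BD
    C ↦ BC
    D ↦ CA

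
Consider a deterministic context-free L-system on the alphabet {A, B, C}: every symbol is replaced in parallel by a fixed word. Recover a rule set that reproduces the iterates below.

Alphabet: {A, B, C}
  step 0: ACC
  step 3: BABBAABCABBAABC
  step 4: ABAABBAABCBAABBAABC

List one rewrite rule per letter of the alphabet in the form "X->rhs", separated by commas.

  step 3 ⇒ step 4: BABBAABCABBAABC ⇒ A·B·A·A·B·B·A·ABC·B·A·A·B·B·A·ABC
    A ↦ B
    B ↦ A
    C ↦ ABC

A->B, B->A, C->ABC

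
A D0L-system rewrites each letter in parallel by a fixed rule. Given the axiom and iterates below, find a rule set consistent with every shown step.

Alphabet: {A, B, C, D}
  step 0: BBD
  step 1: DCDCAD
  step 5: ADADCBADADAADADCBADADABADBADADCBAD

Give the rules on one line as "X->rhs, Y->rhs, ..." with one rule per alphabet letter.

A->B, B->DC, C->A, D->AD

  step 0 ⇒ step 1: BBD ⇒ DC·DC·AD
    B ↦ DC
    D ↦ AD
    A ↦ B  (constrained at step 1)
    C ↦ A  (constrained at step 1)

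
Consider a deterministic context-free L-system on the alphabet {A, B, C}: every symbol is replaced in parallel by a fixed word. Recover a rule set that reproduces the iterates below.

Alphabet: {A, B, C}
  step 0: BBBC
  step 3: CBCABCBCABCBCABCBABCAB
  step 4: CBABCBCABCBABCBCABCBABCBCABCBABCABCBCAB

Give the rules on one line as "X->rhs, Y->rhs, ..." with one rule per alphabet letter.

A->C, B->AB, C->CB

  step 3 ⇒ step 4: CBCABCBCABCBCABCBABCAB ⇒ CB·AB·CB·C·AB·CB·AB·CB·C·AB·CB·AB·CB·C·AB·CB·AB·C·AB·CB·C·AB
    A ↦ C
    B ↦ AB
    C ↦ CB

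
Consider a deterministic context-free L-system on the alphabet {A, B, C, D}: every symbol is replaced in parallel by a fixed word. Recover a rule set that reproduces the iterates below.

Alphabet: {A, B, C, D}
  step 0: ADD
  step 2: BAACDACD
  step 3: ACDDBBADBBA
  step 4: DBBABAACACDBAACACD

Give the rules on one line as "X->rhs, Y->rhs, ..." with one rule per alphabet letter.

  step 3 ⇒ step 4: ACDDBBADBBA ⇒ D·B·BA·BA·AC·AC·D·BA·AC·AC·D
    A ↦ D
    B ↦ AC
    C ↦ B
    D ↦ BA

A->D, B->AC, C->B, D->BA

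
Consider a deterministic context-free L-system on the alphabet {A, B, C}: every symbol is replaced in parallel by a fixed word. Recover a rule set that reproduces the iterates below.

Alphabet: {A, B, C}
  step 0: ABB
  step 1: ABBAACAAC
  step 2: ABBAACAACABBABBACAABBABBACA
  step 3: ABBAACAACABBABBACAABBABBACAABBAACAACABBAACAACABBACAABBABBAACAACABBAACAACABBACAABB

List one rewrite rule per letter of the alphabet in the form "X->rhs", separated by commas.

  step 2 ⇒ step 3: ABBAACAACABBABBACAABBABBACA ⇒ ABB·AAC·AAC·ABB·ABB·ACA·ABB·ABB·ACA·ABB·AAC·AAC·ABB·AAC·AAC·ABB·ACA·ABB·ABB·AAC·AAC·ABB·AAC·AAC·ABB·ACA·ABB
    A ↦ ABB
    B ↦ AAC
    C ↦ ACA

A->ABB, B->AAC, C->ACA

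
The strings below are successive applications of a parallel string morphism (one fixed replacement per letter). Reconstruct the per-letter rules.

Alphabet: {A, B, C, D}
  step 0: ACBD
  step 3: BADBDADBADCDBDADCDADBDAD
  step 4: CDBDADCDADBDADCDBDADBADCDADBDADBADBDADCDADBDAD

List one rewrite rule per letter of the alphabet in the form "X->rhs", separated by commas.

  step 3 ⇒ step 4: BADBDADBADCDBDADCDADBDAD ⇒ CD·BD·AD·CD·AD·BD·AD·CD·BD·AD·B·AD·CD·AD·BD·AD·B·AD·BD·AD·CD·AD·BD·AD
    A ↦ BD
    B ↦ CD
    C ↦ B
    D ↦ AD

A->BD, B->CD, C->B, D->AD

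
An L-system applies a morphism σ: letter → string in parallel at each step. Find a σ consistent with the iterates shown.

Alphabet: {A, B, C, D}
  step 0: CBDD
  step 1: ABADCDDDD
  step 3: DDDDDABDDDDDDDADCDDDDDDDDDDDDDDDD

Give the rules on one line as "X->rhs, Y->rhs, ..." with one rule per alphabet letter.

  step 0 ⇒ step 1: CBDD ⇒ AB·ADC·DD·DD
    B ↦ ADC
    C ↦ AB
    D ↦ DD
    A ↦ D  (constrained at step 1)

A->D, B->ADC, C->AB, D->DD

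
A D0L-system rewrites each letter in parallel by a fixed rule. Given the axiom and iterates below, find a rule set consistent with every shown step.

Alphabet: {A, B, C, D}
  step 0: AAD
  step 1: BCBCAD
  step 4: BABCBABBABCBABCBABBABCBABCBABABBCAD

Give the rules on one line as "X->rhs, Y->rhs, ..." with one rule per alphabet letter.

  step 0 ⇒ step 1: AAD ⇒ BC·BC·AD
    A ↦ BC
    D ↦ AD
    B ↦ BA  (constrained at step 1)
    C ↦ B  (constrained at step 1)

A->BC, B->BA, C->B, D->AD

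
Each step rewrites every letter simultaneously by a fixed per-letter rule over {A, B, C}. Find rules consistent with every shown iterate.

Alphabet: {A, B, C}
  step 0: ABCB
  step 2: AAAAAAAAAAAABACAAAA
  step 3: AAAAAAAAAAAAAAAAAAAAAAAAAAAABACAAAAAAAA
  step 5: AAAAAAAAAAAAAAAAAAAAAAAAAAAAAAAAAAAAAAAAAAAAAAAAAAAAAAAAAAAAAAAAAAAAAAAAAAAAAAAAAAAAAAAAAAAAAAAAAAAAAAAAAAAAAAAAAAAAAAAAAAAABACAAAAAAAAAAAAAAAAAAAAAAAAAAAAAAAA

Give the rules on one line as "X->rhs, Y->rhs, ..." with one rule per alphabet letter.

  step 2 ⇒ step 3: AAAAAAAAAAAABACAAAA ⇒ AA·AA·AA·AA·AA·AA·AA·AA·AA·AA·AA·AA·AA·AA·BAC·AA·AA·AA·AA
    A ↦ AA
    B ↦ AA
    C ↦ BAC

A->AA, B->AA, C->BAC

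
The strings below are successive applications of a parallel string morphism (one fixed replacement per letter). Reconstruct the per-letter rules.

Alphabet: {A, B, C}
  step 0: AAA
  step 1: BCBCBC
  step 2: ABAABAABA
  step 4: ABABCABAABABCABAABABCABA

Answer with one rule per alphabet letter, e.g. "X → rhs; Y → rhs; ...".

A->BC, B->A, C->BA

  step 1 ⇒ step 2: BCBCBC ⇒ A·BA·A·BA·A·BA
    B ↦ A
    C ↦ BA
  step 0 ⇒ step 1: AAA ⇒ BC·BC·BC
    A ↦ BC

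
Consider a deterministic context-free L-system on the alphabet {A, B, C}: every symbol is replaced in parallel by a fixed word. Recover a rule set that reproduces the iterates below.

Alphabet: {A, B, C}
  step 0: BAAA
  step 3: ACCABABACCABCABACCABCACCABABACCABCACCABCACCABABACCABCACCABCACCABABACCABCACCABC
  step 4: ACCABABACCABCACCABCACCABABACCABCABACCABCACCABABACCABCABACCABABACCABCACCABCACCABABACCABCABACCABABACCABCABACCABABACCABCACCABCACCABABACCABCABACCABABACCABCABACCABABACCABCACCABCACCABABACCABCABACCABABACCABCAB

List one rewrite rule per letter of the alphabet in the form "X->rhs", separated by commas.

A->ACC, B->ABC, C->AB

  step 3 ⇒ step 4: ACCABABACCABCABACCABCACCABABACCABCACCABCACCABABACCABCACCABCACCABABACCABCACCABC ⇒ ACC·AB·AB·ACC·ABC·ACC·ABC·ACC·AB·AB·ACC·ABC·AB·ACC·ABC·ACC·AB·AB·ACC·ABC·AB·ACC·AB·AB·ACC·ABC·ACC·ABC·ACC·AB·AB·ACC·ABC·AB·ACC·AB·AB·ACC·ABC·AB·ACC·AB·AB·ACC·ABC·ACC·ABC·ACC·AB·AB·ACC·ABC·AB·ACC·AB·AB·ACC·ABC·AB·ACC·AB·AB·ACC·ABC·ACC·ABC·ACC·AB·AB·ACC·ABC·AB·ACC·AB·AB·ACC·ABC·AB
    A ↦ ACC
    B ↦ ABC
    C ↦ AB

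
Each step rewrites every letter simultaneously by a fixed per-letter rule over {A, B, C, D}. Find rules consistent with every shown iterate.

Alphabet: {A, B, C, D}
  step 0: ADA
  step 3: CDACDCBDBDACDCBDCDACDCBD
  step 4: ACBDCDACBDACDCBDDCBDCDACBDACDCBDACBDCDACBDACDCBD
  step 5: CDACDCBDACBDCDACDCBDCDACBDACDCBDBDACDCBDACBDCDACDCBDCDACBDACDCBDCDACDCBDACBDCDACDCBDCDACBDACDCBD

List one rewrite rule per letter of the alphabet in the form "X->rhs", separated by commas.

A->CD, B->DC, C->AC, D->BD

  step 4 ⇒ step 5: ACBDCDACBDACDCBDDCBDCDACBDACDCBDACBDCDACBDACDCBD ⇒ CD·AC·DC·BD·AC·BD·CD·AC·DC·BD·CD·AC·BD·AC·DC·BD·BD·AC·DC·BD·AC·BD·CD·AC·DC·BD·CD·AC·BD·AC·DC·BD·CD·AC·DC·BD·AC·BD·CD·AC·DC·BD·CD·AC·BD·AC·DC·BD
    A ↦ CD
    B ↦ DC
    C ↦ AC
    D ↦ BD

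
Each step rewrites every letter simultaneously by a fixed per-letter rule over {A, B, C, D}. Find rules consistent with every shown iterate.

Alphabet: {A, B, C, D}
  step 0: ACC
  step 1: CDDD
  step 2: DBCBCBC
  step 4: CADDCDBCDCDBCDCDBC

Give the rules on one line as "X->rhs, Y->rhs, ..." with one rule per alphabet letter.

A->CD, B->CA, C->D, D->BC

  step 1 ⇒ step 2: CDDD ⇒ D·BC·BC·BC
    C ↦ D
    D ↦ BC
  step 0 ⇒ step 1: ACC ⇒ CD·D·D
    A ↦ CD
    B ↦ CA  (constrained at step 2)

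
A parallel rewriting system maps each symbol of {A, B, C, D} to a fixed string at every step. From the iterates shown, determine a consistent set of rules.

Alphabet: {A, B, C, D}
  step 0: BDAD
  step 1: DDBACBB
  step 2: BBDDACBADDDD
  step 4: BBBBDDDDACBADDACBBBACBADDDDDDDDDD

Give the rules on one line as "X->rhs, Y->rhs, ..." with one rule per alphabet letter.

  step 1 ⇒ step 2: DDBACBB ⇒ B·B·DD·ACB·A·DD·DD
    A ↦ ACB
    B ↦ DD
    C ↦ A
    D ↦ B

A->ACB, B->DD, C->A, D->B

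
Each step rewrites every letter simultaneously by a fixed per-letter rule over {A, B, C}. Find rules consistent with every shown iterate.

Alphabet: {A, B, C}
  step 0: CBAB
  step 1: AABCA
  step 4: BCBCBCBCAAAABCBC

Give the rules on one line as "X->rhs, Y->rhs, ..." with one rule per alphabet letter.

  step 0 ⇒ step 1: CBAB ⇒ A·A·BC·A
    A ↦ BC
    B ↦ A
    C ↦ A

A->BC, B->A, C->A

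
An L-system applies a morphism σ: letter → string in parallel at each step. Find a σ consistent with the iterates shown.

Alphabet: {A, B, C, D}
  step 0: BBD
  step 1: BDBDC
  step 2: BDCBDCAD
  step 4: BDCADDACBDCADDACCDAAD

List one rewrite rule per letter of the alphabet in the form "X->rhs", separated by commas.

  step 1 ⇒ step 2: BDBDC ⇒ BD·C·BD·C·AD
    B ↦ BD
    C ↦ AD
    D ↦ C
    A ↦ DA  (constrained at step 2)

A->DA, B->BD, C->AD, D->C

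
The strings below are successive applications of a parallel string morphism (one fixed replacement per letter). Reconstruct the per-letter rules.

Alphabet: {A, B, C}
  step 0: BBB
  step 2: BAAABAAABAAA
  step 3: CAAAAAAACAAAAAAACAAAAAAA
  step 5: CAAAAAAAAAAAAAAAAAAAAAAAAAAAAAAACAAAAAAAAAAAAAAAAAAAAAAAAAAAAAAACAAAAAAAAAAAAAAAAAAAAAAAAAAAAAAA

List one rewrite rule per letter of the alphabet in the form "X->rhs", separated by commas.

A->AA, B->CA, C->BA

  step 2 ⇒ step 3: BAAABAAABAAA ⇒ CA·AA·AA·AA·CA·AA·AA·AA·CA·AA·AA·AA
    A ↦ AA
    B ↦ CA
    C ↦ BA  (constrained at step 3)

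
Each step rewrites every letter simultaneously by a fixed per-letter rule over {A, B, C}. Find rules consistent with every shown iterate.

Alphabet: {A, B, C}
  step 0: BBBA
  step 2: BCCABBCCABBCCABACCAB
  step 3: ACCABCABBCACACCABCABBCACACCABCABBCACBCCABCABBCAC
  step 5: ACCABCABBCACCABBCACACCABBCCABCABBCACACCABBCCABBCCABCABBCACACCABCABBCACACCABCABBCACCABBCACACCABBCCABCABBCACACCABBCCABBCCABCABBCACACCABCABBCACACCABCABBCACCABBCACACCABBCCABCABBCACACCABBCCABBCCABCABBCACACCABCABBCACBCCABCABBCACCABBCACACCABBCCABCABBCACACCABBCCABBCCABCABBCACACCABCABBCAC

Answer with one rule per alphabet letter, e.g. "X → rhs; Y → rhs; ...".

  step 2 ⇒ step 3: BCCABBCCABBCCABACCAB ⇒ AC·CAB·CAB·BC·AC·AC·CAB·CAB·BC·AC·AC·CAB·CAB·BC·AC·BC·CAB·CAB·BC·AC
    A ↦ BC
    B ↦ AC
    C ↦ CAB

A->BC, B->AC, C->CAB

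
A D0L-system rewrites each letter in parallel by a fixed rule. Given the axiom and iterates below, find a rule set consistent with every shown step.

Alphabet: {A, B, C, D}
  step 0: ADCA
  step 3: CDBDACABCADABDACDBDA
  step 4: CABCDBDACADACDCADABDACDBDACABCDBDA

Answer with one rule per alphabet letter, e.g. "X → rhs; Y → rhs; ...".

A->DA, B->CD, C->CA, D->B

  step 3 ⇒ step 4: CDBDACABCADABDACDBDA ⇒ CA·B·CD·B·DA·CA·DA·CD·CA·DA·B·DA·CD·B·DA·CA·B·CD·B·DA
    A ↦ DA
    B ↦ CD
    C ↦ CA
    D ↦ B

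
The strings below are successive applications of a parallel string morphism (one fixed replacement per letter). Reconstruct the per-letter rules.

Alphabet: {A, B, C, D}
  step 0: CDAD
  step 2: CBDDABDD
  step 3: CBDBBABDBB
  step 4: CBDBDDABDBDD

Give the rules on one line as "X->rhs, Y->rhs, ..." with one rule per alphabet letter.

A->AB, B->D, C->CB, D->B

  step 3 ⇒ step 4: CBDBBABDBB ⇒ CB·D·B·D·D·AB·D·B·D·D
    A ↦ AB
    B ↦ D
    C ↦ CB
    D ↦ B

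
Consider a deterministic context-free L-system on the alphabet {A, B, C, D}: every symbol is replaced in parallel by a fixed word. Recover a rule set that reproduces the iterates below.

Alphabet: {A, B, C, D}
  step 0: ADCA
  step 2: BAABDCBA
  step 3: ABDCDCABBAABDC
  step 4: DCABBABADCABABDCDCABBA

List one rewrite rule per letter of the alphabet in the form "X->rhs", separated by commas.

  step 3 ⇒ step 4: ABDCDCABBAABDC ⇒ DC·AB·B·A·B·A·DC·AB·AB·DC·DC·AB·B·A
    A ↦ DC
    B ↦ AB
    C ↦ A
    D ↦ B

A->DC, B->AB, C->A, D->B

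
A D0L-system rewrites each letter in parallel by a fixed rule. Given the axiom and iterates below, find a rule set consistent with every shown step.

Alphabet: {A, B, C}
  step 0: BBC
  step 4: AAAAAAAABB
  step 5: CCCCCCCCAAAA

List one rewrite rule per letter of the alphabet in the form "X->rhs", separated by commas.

A->C, B->AA, C->B

  step 4 ⇒ step 5: AAAAAAAABB ⇒ C·C·C·C·C·C·C·C·AA·AA
    A ↦ C
    B ↦ AA
    C ↦ B  (constrained at step 0)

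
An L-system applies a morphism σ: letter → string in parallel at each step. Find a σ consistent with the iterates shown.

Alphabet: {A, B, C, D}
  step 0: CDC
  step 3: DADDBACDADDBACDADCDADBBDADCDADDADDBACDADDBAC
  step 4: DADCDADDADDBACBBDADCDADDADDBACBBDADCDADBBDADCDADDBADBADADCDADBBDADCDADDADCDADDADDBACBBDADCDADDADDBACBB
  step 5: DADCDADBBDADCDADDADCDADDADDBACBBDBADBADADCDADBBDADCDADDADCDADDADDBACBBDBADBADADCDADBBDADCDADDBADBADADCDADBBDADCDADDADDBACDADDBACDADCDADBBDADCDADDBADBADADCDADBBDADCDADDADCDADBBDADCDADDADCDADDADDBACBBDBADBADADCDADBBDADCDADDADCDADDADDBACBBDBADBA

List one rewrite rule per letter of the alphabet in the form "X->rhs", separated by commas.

A->C, B->DBA, C->BB, D->DAD

  step 4 ⇒ step 5: DADCDADDADDBACBBDADCDADDADDBACBBDADCDADBBDADCDADDBADBADADCDADBBDADCDADDADCDADDADDBACBBDADCDADDADDBACBB ⇒ DAD·C·DAD·BB·DAD·C·DAD·DAD·C·DAD·DAD·DBA·C·BB·DBA·DBA·DAD·C·DAD·BB·DAD·C·DAD·DAD·C·DAD·DAD·DBA·C·BB·DBA·DBA·DAD·C·DAD·BB·DAD·C·DAD·DBA·DBA·DAD·C·DAD·BB·DAD·C·DAD·DAD·DBA·C·DAD·DBA·C·DAD·C·DAD·BB·DAD·C·DAD·DBA·DBA·DAD·C·DAD·BB·DAD·C·DAD·DAD·C·DAD·BB·DAD·C·DAD·DAD·C·DAD·DAD·DBA·C·BB·DBA·DBA·DAD·C·DAD·BB·DAD·C·DAD·DAD·C·DAD·DAD·DBA·C·BB·DBA·DBA
    A ↦ C
    B ↦ DBA
    C ↦ BB
    D ↦ DAD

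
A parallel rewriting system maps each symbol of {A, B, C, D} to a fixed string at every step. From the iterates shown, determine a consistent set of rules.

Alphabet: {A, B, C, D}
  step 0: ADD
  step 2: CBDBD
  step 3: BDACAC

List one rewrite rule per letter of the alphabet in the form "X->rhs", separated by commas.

A->D, B->A, C->BD, D->C

  step 2 ⇒ step 3: CBDBD ⇒ BD·A·C·A·C
    B ↦ A
    C ↦ BD
    D ↦ C
    A ↦ D  (constrained at step 0)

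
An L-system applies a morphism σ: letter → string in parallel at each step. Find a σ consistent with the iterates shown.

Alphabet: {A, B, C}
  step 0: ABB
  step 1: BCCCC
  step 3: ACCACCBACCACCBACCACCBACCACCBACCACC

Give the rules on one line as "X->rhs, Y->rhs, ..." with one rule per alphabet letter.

  step 0 ⇒ step 1: ABB ⇒ B·CC·CC
    A ↦ B
    B ↦ CC
    C ↦ ACC  (constrained at step 1)

A->B, B->CC, C->ACC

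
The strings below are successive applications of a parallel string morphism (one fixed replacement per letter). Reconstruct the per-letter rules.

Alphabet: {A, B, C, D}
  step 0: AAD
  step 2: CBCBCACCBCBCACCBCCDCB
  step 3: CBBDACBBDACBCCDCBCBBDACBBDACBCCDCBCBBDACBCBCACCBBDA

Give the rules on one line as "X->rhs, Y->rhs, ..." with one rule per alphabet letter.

A->CCD, B->BDA, C->CB, D->CAC

  step 2 ⇒ step 3: CBCBCACCBCBCACCBCCDCB ⇒ CB·BDA·CB·BDA·CB·CCD·CB·CB·BDA·CB·BDA·CB·CCD·CB·CB·BDA·CB·CB·CAC·CB·BDA
    A ↦ CCD
    B ↦ BDA
    C ↦ CB
    D ↦ CAC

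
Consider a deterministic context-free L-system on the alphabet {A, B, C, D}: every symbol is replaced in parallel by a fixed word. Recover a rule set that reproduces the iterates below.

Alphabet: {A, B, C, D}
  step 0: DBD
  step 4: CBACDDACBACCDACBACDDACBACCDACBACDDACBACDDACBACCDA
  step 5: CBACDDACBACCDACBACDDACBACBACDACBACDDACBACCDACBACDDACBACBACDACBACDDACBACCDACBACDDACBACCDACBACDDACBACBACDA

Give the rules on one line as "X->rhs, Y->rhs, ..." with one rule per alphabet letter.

  step 4 ⇒ step 5: CBACDDACBACCDACBACDDACBACCDACBACDDACBACDDACBACCDA ⇒ CBA·CD·DA·CBA·C·C·DA·CBA·CD·DA·CBA·CBA·C·DA·CBA·CD·DA·CBA·C·C·DA·CBA·CD·DA·CBA·CBA·C·DA·CBA·CD·DA·CBA·C·C·DA·CBA·CD·DA·CBA·C·C·DA·CBA·CD·DA·CBA·CBA·C·DA
    A ↦ DA
    B ↦ CD
    C ↦ CBA
    D ↦ C

A->DA, B->CD, C->CBA, D->C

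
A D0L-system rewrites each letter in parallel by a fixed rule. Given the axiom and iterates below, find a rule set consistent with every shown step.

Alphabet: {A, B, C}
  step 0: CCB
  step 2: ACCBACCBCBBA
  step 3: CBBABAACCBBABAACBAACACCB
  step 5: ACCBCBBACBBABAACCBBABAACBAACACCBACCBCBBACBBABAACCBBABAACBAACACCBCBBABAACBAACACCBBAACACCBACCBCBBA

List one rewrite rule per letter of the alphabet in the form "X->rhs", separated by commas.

A->CB, B->AC, C->BA

  step 2 ⇒ step 3: ACCBACCBCBBA ⇒ CB·BA·BA·AC·CB·BA·BA·AC·BA·AC·AC·CB
    A ↦ CB
    B ↦ AC
    C ↦ BA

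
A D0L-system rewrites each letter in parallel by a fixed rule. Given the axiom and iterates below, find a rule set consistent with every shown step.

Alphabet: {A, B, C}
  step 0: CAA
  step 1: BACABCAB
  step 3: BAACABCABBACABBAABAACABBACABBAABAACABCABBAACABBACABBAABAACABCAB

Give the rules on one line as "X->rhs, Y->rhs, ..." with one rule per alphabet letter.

  step 0 ⇒ step 1: CAA ⇒ BA·CAB·CAB
    A ↦ CAB
    C ↦ BA
    B ↦ BAA  (constrained at step 1)

A->CAB, B->BAA, C->BA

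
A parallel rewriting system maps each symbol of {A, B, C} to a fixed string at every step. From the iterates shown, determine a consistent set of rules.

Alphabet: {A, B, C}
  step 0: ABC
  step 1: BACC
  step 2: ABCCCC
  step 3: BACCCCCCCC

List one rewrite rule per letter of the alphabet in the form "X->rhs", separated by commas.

A->B, B->A, C->CC

  step 2 ⇒ step 3: ABCCCC ⇒ B·A·CC·CC·CC·CC
    A ↦ B
    B ↦ A
    C ↦ CC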